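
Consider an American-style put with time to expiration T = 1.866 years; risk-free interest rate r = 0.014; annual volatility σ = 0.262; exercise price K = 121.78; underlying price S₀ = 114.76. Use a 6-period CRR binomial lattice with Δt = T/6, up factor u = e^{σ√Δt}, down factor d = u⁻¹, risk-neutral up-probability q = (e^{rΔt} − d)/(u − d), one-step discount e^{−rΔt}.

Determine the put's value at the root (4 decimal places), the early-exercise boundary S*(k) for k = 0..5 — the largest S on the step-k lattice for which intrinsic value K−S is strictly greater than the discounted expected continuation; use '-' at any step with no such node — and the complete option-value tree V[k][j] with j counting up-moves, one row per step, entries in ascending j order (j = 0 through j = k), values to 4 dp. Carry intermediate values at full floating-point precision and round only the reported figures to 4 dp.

price = 19.2879
boundary = - - - 74.0330 85.6802 99.1598
tree:
19.2879
27.1230 10.9217
36.7853 16.8363 4.5731
47.7470 25.1700 7.9041 0.9832
57.8109 36.0998 13.4836 1.8932 0.0000
66.5067 47.7470 22.6202 3.6456 0.0000 0.0000
74.0204 57.8109 36.0998 7.0200 0.0000 0.0000 0.0000

Δt=0.31100  u=1.15732  d=0.86406  q=0.47842  discount=0.99566
step 6 (expiry): payoffs max(K−S,0) = 74.0204 57.8109 36.0998 7.0200 0.0000 0.0000 0.0000
step 5: (k=5,j=0): S=55.2733, (K−S)⁺=66.5067, hold=65.9776 ⇒ V=66.5067 exercise | (k=5,j=1): S=74.0330, (K−S)⁺=47.7470, hold=47.2179 ⇒ V=47.7470 exercise | (k=5,j=2): S=99.1598, (K−S)⁺=22.6202, hold=22.0911 ⇒ V=22.6202 exercise | (k=5,j=3): S=132.8145, (K−S)⁺=0.0000, hold=3.6456 ⇒ V=3.6456 continue | (k=5,j=4): S=177.8916, (K−S)⁺=0.0000, hold=0.0000 ⇒ V=0.0000 continue | (k=5,j=5): S=238.2679, (K−S)⁺=0.0000, hold=0.0000 ⇒ V=0.0000 continue  boundary S*=99.1598
step 4: (k=4,j=0): S=63.9691, (K−S)⁺=57.8109, hold=57.2818 ⇒ V=57.8109 exercise | (k=4,j=1): S=85.6802, (K−S)⁺=36.0998, hold=35.5707 ⇒ V=36.0998 exercise | (k=4,j=2): S=114.7600, (K−S)⁺=7.0200, hold=13.4836 ⇒ V=13.4836 continue | (k=4,j=3): S=153.7094, (K−S)⁺=0.0000, hold=1.8932 ⇒ V=1.8932 continue | (k=4,j=4): S=205.8783, (K−S)⁺=0.0000, hold=0.0000 ⇒ V=0.0000 continue  boundary S*=85.6802
step 3: (k=3,j=0): S=74.0330, (K−S)⁺=47.7470, hold=47.2179 ⇒ V=47.7470 exercise | (k=3,j=1): S=99.1598, (K−S)⁺=22.6202, hold=25.1700 ⇒ V=25.1700 continue | (k=3,j=2): S=132.8145, (K−S)⁺=0.0000, hold=7.9041 ⇒ V=7.9041 continue | (k=3,j=3): S=177.8916, (K−S)⁺=0.0000, hold=0.9832 ⇒ V=0.9832 continue  boundary S*=74.0330
step 2: (k=2,j=0): S=85.6802, (K−S)⁺=36.0998, hold=36.7853 ⇒ V=36.7853 continue | (k=2,j=1): S=114.7600, (K−S)⁺=7.0200, hold=16.8363 ⇒ V=16.8363 continue | (k=2,j=2): S=153.7094, (K−S)⁺=0.0000, hold=4.5731 ⇒ V=4.5731 continue  boundary S*=-
step 1: (k=1,j=0): S=99.1598, (K−S)⁺=22.6202, hold=27.1230 ⇒ V=27.1230 continue | (k=1,j=1): S=132.8145, (K−S)⁺=0.0000, hold=10.9217 ⇒ V=10.9217 continue  boundary S*=-
step 0: (k=0,j=0): S=114.7600, (K−S)⁺=7.0200, hold=19.2879 ⇒ V=19.2879 continue  boundary S*=-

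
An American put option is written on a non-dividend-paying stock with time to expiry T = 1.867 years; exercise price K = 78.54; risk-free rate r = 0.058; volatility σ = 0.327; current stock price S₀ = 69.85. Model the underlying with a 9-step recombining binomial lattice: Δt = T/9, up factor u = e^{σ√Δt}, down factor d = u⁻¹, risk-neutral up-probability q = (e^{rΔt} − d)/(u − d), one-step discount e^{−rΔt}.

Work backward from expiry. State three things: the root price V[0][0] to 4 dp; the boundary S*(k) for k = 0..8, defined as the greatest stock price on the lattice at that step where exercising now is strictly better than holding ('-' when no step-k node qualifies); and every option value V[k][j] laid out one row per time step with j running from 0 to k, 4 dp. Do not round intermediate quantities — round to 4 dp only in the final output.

price = 14.2038
boundary = - - 51.8564 44.6808 51.8564 44.6808 51.8564 60.1845 51.8564
tree:
14.2038
19.7701 9.0525
26.6836 13.4233 4.9571
33.8592 19.2772 7.9695 2.1037
40.0420 26.6836 12.4321 3.7575 0.5224
45.3691 33.8592 18.6675 6.5780 1.0646 0.0000
49.9592 40.0420 26.6836 11.2061 2.1693 0.0000 0.0000
53.9141 45.3691 33.8592 18.3555 4.4205 0.0000 0.0000 0.0000
57.3217 49.9592 40.0420 26.6836 9.0078 0.0000 0.0000 0.0000 0.0000
60.2578 53.9141 45.3691 33.8592 18.3555 0.0000 0.0000 0.0000 0.0000 0.0000

params: Δt=0.20744 u=1.16060 d=0.86162 q=0.50332 e^(-rΔt)=0.98804
t_9 payoffs: 60.2578 53.9141 45.3691 33.8592 18.3555 0.0000 0.0000 0.0000 0.0000 0.0000
t_8: node(8,0) S=21.2183 payoff=57.3217 vs cont=56.3824 → 57.3217 [stop]  node(8,1) S=28.5808 payoff=49.9592 vs cont=49.0199 → 49.9592 [stop]  node(8,2) S=38.4980 payoff=40.0420 vs cont=39.1026 → 40.0420 [stop]  node(8,3) S=51.8564 payoff=26.6836 vs cont=25.7443 → 26.6836 [stop]  node(8,4) S=69.8500 payoff=8.6900 vs cont=9.0078 → 9.0078 [wait]  node(8,5) S=94.0871 payoff=0.0000 vs cont=0.0000 → 0.0000 [wait]  node(8,6) S=126.7343 payoff=0.0000 vs cont=0.0000 → 0.0000 [wait]  node(8,7) S=170.7096 payoff=0.0000 vs cont=0.0000 → 0.0000 [wait]  node(8,8) S=229.9439 payoff=0.0000 vs cont=0.0000 → 0.0000 [wait]  ⇒ S*(8)=51.8564
t_7: node(7,0) S=24.6259 payoff=53.9141 vs cont=52.9747 → 53.9141 [stop]  node(7,1) S=33.1709 payoff=45.3691 vs cont=44.4298 → 45.3691 [stop]  node(7,2) S=44.6808 payoff=33.8592 vs cont=32.9199 → 33.8592 [stop]  node(7,3) S=60.1845 payoff=18.3555 vs cont=17.5742 → 18.3555 [stop]  node(7,4) S=81.0678 payoff=0.0000 vs cont=4.4205 → 4.4205 [wait]  node(7,5) S=109.1974 payoff=0.0000 vs cont=0.0000 → 0.0000 [wait]  node(7,6) S=147.0876 payoff=0.0000 vs cont=0.0000 → 0.0000 [wait]  node(7,7) S=198.1253 payoff=0.0000 vs cont=0.0000 → 0.0000 [wait]  ⇒ S*(7)=60.1845
t_6: node(6,0) S=28.5808 payoff=49.9592 vs cont=49.0199 → 49.9592 [stop]  node(6,1) S=38.4980 payoff=40.0420 vs cont=39.1026 → 40.0420 [stop]  node(6,2) S=51.8564 payoff=26.6836 vs cont=25.7443 → 26.6836 [stop]  node(6,3) S=69.8500 payoff=8.6900 vs cont=11.2061 → 11.2061 [wait]  node(6,4) S=94.0871 payoff=0.0000 vs cont=2.1693 → 2.1693 [wait]  node(6,5) S=126.7343 payoff=0.0000 vs cont=0.0000 → 0.0000 [wait]  node(6,6) S=170.7096 payoff=0.0000 vs cont=0.0000 → 0.0000 [wait]  ⇒ S*(6)=51.8564
t_5: node(5,0) S=33.1709 payoff=45.3691 vs cont=44.4298 → 45.3691 [stop]  node(5,1) S=44.6808 payoff=33.8592 vs cont=32.9199 → 33.8592 [stop]  node(5,2) S=60.1845 payoff=18.3555 vs cont=18.6675 → 18.6675 [wait]  node(5,3) S=81.0678 payoff=0.0000 vs cont=6.5780 → 6.5780 [wait]  node(5,4) S=109.1974 payoff=0.0000 vs cont=1.0646 → 1.0646 [wait]  node(5,5) S=147.0876 payoff=0.0000 vs cont=0.0000 → 0.0000 [wait]  ⇒ S*(5)=44.6808
t_4: node(4,0) S=38.4980 payoff=40.0420 vs cont=39.1026 → 40.0420 [stop]  node(4,1) S=51.8564 payoff=26.6836 vs cont=25.8994 → 26.6836 [stop]  node(4,2) S=69.8500 payoff=8.6900 vs cont=12.4321 → 12.4321 [wait]  node(4,3) S=94.0871 payoff=0.0000 vs cont=3.7575 → 3.7575 [wait]  node(4,4) S=126.7343 payoff=0.0000 vs cont=0.5224 → 0.5224 [wait]  ⇒ S*(4)=51.8564
t_3: node(3,0) S=44.6808 payoff=33.8592 vs cont=32.9199 → 33.8592 [stop]  node(3,1) S=60.1845 payoff=18.3555 vs cont=19.2772 → 19.2772 [wait]  node(3,2) S=81.0678 payoff=0.0000 vs cont=7.9695 → 7.9695 [wait]  node(3,3) S=109.1974 payoff=0.0000 vs cont=2.1037 → 2.1037 [wait]  ⇒ S*(3)=44.6808
t_2: node(2,0) S=51.8564 payoff=26.6836 vs cont=26.2026 → 26.6836 [stop]  node(2,1) S=69.8500 payoff=8.6900 vs cont=13.4233 → 13.4233 [wait]  node(2,2) S=94.0871 payoff=0.0000 vs cont=4.9571 → 4.9571 [wait]  ⇒ S*(2)=51.8564
t_1: node(1,0) S=60.1845 payoff=18.3555 vs cont=19.7701 → 19.7701 [wait]  node(1,1) S=81.0678 payoff=0.0000 vs cont=9.0525 → 9.0525 [wait]  ⇒ S*(1)=-
t_0: node(0,0) S=69.8500 payoff=8.6900 vs cont=14.2038 → 14.2038 [wait]  ⇒ S*(0)=-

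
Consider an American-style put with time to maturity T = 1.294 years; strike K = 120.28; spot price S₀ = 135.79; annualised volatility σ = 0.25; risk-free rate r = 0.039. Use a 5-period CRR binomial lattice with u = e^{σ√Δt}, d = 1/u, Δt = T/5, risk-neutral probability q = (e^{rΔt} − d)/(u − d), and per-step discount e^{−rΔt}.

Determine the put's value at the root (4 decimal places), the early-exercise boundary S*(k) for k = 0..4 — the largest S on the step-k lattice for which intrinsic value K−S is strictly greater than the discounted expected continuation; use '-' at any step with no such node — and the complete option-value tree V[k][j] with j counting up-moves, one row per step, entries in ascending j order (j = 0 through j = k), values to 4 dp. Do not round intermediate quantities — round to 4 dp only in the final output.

price = 5.9203
boundary = - - - 92.7184 105.2931
tree:
5.9203
10.2407 1.8546
17.1815 3.7236 0.0817
27.5616 7.4723 0.1677 0.0000
38.6346 14.9869 0.3442 0.0000 0.0000
48.3851 27.5616 0.7068 0.0000 0.0000 0.0000

Δt=0.25880, u=1.13562, d=0.88057, q=0.50802, disc=e^(-rΔt)=0.98996
k=5 terminal: V=max(K-S,0) → 48.3851 27.5616 0.7068 0.0000 0.0000 0.0000
k=4: j=0 S=81.6454 intr=38.6346 cont=37.4267 V=38.6346[EX]; j=1 S=105.2931 intr=14.9869 cont=13.7790 V=14.9869[EX]; j=2 S=135.7900 intr=0.0000 cont=0.3442 V=0.3442[hold]; j=3 S=175.1200 intr=0.0000 cont=0.0000 V=0.0000[hold]; j=4 S=225.8415 intr=0.0000 cont=0.0000 V=0.0000[hold]  S*(4)=105.2931
k=3: j=0 S=92.7184 intr=27.5616 cont=26.3537 V=27.5616[EX]; j=1 S=119.5732 intr=0.7068 cont=7.4723 V=7.4723[hold]; j=2 S=154.2062 intr=0.0000 cont=0.1677 V=0.1677[hold]; j=3 S=198.8702 intr=0.0000 cont=0.0000 V=0.0000[hold]  S*(3)=92.7184
k=2: j=0 S=105.2931 intr=14.9869 cont=17.1815 V=17.1815[hold]; j=1 S=135.7900 intr=0.0000 cont=3.7236 V=3.7236[hold]; j=2 S=175.1200 intr=0.0000 cont=0.0817 V=0.0817[hold]  S*(2)=-
k=1: j=0 S=119.5732 intr=0.7068 cont=10.2407 V=10.2407[hold]; j=1 S=154.2062 intr=0.0000 cont=1.8546 V=1.8546[hold]  S*(1)=-
k=0: j=0 S=135.7900 intr=0.0000 cont=5.9203 V=5.9203[hold]  S*(0)=-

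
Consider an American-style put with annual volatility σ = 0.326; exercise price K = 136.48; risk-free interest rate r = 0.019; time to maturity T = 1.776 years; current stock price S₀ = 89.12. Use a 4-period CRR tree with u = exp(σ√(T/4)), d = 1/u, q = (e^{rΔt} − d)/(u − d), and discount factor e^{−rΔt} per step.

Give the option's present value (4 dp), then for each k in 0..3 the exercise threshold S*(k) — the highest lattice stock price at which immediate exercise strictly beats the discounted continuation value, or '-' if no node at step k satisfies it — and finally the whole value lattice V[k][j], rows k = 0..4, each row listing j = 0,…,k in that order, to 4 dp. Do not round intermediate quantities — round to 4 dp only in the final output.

price = 48.8300
boundary = - 71.7192 89.1200 110.7426
tree:
48.8300
64.7608 31.4090
78.7640 47.3600 13.6474
90.0331 64.7608 25.7374 0.0000
99.1019 78.7640 47.3600 0.0000 0.0000

Δt=0.44400  u=1.24262  d=0.80475  q=0.46525  discount=0.99160
step 4 (expiry): payoffs max(K−S,0) = 99.1019 78.7640 47.3600 0.0000 0.0000
step 3: (k=3,j=0): S=46.4469, (K−S)⁺=90.0331, hold=88.8866 ⇒ V=90.0331 exercise | (k=3,j=1): S=71.7192, (K−S)⁺=64.7608, hold=63.6143 ⇒ V=64.7608 exercise | (k=3,j=2): S=110.7426, (K−S)⁺=25.7374, hold=25.1128 ⇒ V=25.7374 exercise | (k=3,j=3): S=170.9990, (K−S)⁺=0.0000, hold=0.0000 ⇒ V=0.0000 continue  boundary S*=110.7426
step 2: (k=2,j=0): S=57.7160, (K−S)⁺=78.7640, hold=77.6175 ⇒ V=78.7640 exercise | (k=2,j=1): S=89.1200, (K−S)⁺=47.3600, hold=46.2135 ⇒ V=47.3600 exercise | (k=2,j=2): S=137.6113, (K−S)⁺=0.0000, hold=13.6474 ⇒ V=13.6474 continue  boundary S*=89.1200
step 1: (k=1,j=0): S=71.7192, (K−S)⁺=64.7608, hold=63.6143 ⇒ V=64.7608 exercise | (k=1,j=1): S=110.7426, (K−S)⁺=25.7374, hold=31.4090 ⇒ V=31.4090 continue  boundary S*=71.7192
step 0: (k=0,j=0): S=89.1200, (K−S)⁺=47.3600, hold=48.8300 ⇒ V=48.8300 continue  boundary S*=-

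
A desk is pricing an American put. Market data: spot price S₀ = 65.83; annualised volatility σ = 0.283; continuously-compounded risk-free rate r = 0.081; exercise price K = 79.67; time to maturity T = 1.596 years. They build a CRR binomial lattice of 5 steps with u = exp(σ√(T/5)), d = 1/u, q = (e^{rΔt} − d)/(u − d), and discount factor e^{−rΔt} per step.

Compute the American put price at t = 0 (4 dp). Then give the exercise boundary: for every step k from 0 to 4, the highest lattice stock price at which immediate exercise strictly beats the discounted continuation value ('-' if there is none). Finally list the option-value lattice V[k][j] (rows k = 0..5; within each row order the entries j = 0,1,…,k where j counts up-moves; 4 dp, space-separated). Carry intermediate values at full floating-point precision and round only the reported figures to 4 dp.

params: Δt=0.31920 u=1.17338 d=0.85224 q=0.54167 e^(-rΔt)=0.97448
t_5 payoffs: 50.0742 38.9219 23.5671 2.4264 0.0000 0.0000
t_4: node(4,0) S=34.7271 payoff=44.9429 vs cont=42.9094 → 44.9429 [stop]  node(4,1) S=47.8130 payoff=31.8570 vs cont=29.8235 → 31.8570 [stop]  node(4,2) S=65.8300 payoff=13.8400 vs cont=11.8065 → 13.8400 [stop]  node(4,3) S=90.6361 payoff=0.0000 vs cont=1.0837 → 1.0837 [wait]  node(4,4) S=124.7898 payoff=0.0000 vs cont=0.0000 → 0.0000 [wait]  ⇒ S*(4)=65.8300
t_3: node(3,0) S=40.7481 payoff=38.9219 vs cont=36.8884 → 38.9219 [stop]  node(3,1) S=56.1029 payoff=23.5671 vs cont=21.5337 → 23.5671 [stop]  node(3,2) S=77.2436 payoff=2.4264 vs cont=6.7534 → 6.7534 [wait]  node(3,3) S=106.3507 payoff=0.0000 vs cont=0.4840 → 0.4840 [wait]  ⇒ S*(3)=56.1029
t_2: node(2,0) S=47.8130 payoff=31.8570 vs cont=29.8235 → 31.8570 [stop]  node(2,1) S=65.8300 payoff=13.8400 vs cont=14.0905 → 14.0905 [wait]  node(2,2) S=90.6361 payoff=0.0000 vs cont=3.2717 → 3.2717 [wait]  ⇒ S*(2)=47.8130
t_1: node(1,0) S=56.1029 payoff=23.5671 vs cont=21.6659 → 23.5671 [stop]  node(1,1) S=77.2436 payoff=2.4264 vs cont=8.0202 → 8.0202 [wait]  ⇒ S*(1)=56.1029
t_0: node(0,0) S=65.8300 payoff=13.8400 vs cont=14.7592 → 14.7592 [wait]  ⇒ S*(0)=-

price = 14.7592
boundary = - 56.1029 47.8130 56.1029 65.8300
tree:
14.7592
23.5671 8.0202
31.8570 14.0905 3.2717
38.9219 23.5671 6.7534 0.4840
44.9429 31.8570 13.8400 1.0837 0.0000
50.0742 38.9219 23.5671 2.4264 0.0000 0.0000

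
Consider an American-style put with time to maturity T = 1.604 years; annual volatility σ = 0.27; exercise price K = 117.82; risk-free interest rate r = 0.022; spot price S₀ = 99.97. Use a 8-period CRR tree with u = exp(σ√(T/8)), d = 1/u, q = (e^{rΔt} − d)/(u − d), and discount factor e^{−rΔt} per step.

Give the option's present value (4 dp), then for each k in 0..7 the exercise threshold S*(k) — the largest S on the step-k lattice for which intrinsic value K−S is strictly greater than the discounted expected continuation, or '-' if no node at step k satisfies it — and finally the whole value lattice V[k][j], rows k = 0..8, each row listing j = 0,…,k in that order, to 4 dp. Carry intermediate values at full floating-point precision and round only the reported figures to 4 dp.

params: Δt=0.20050 u=1.12851 d=0.88612 q=0.48805 e^(-rΔt)=0.99560
t_8 payoffs: 79.8164 69.4210 56.1822 39.3220 17.8500 0.0000 0.0000 0.0000 0.0000
t_7: node(7,0) S=42.8875 payoff=74.9325 vs cont=74.4139 → 74.9325 [stop]  node(7,1) S=54.6188 payoff=63.2012 vs cont=62.6827 → 63.2012 [stop]  node(7,2) S=69.5590 payoff=48.2610 vs cont=47.7425 → 48.2610 [stop]  node(7,3) S=88.5858 payoff=29.2342 vs cont=28.7156 → 29.2342 [stop]  node(7,4) S=112.8172 payoff=5.0028 vs cont=9.0981 → 9.0981 [wait]  node(7,5) S=143.6767 payoff=0.0000 vs cont=0.0000 → 0.0000 [wait]  node(7,6) S=182.9774 payoff=0.0000 vs cont=0.0000 → 0.0000 [wait]  node(7,7) S=233.0283 payoff=0.0000 vs cont=0.0000 → 0.0000 [wait]  ⇒ S*(7)=88.5858
t_6: node(6,0) S=48.3990 payoff=69.4210 vs cont=68.9024 → 69.4210 [stop]  node(6,1) S=61.6378 payoff=56.1822 vs cont=55.6636 → 56.1822 [stop]  node(6,2) S=78.4980 payoff=39.3220 vs cont=38.8034 → 39.3220 [stop]  node(6,3) S=99.9700 payoff=17.8500 vs cont=19.3213 → 19.3213 [wait]  node(6,4) S=127.3154 payoff=0.0000 vs cont=4.6373 → 4.6373 [wait]  node(6,5) S=162.1407 payoff=0.0000 vs cont=0.0000 → 0.0000 [wait]  node(6,6) S=206.4919 payoff=0.0000 vs cont=0.0000 → 0.0000 [wait]  ⇒ S*(6)=78.4980
t_5: node(5,0) S=54.6188 payoff=63.2012 vs cont=62.6827 → 63.2012 [stop]  node(5,1) S=69.5590 payoff=48.2610 vs cont=47.7425 → 48.2610 [stop]  node(5,2) S=88.5858 payoff=29.2342 vs cont=29.4306 → 29.4306 [wait]  node(5,3) S=112.8172 payoff=5.0028 vs cont=12.1013 → 12.1013 [wait]  node(5,4) S=143.6767 payoff=0.0000 vs cont=2.3636 → 2.3636 [wait]  node(5,5) S=182.9774 payoff=0.0000 vs cont=0.0000 → 0.0000 [wait]  ⇒ S*(5)=69.5590
t_4: node(4,0) S=61.6378 payoff=56.1822 vs cont=55.6636 → 56.1822 [stop]  node(4,1) S=78.4980 payoff=39.3220 vs cont=38.8989 → 39.3220 [stop]  node(4,2) S=99.9700 payoff=17.8500 vs cont=20.8807 → 20.8807 [wait]  node(4,3) S=127.3154 payoff=0.0000 vs cont=7.3164 → 7.3164 [wait]  node(4,4) S=162.1407 payoff=0.0000 vs cont=1.2047 → 1.2047 [wait]  ⇒ S*(4)=78.4980
t_3: node(3,0) S=69.5590 payoff=48.2610 vs cont=47.7425 → 48.2610 [stop]  node(3,1) S=88.5858 payoff=29.2342 vs cont=30.1883 → 30.1883 [wait]  node(3,2) S=112.8172 payoff=5.0028 vs cont=14.1979 → 14.1979 [wait]  node(3,3) S=143.6767 payoff=0.0000 vs cont=4.3145 → 4.3145 [wait]  ⇒ S*(3)=69.5590
t_2: node(2,0) S=78.4980 payoff=39.3220 vs cont=39.2670 → 39.3220 [stop]  node(2,1) S=99.9700 payoff=17.8500 vs cont=22.2856 → 22.2856 [wait]  node(2,2) S=127.3154 payoff=0.0000 vs cont=9.3331 → 9.3331 [wait]  ⇒ S*(2)=78.4980
t_1: node(1,0) S=88.5858 payoff=29.2342 vs cont=30.8709 → 30.8709 [wait]  node(1,1) S=112.8172 payoff=5.0028 vs cont=15.8939 → 15.8939 [wait]  ⇒ S*(1)=-
t_0: node(0,0) S=99.9700 payoff=17.8500 vs cont=23.4577 → 23.4577 [wait]  ⇒ S*(0)=-

price = 23.4577
boundary = - - 78.4980 69.5590 78.4980 69.5590 78.4980 88.5858
tree:
23.4577
30.8709 15.8939
39.3220 22.2856 9.3331
48.2610 30.1883 14.1979 4.3145
56.1822 39.3220 20.8807 7.3164 1.2047
63.2012 48.2610 29.4306 12.1013 2.3636 0.0000
69.4210 56.1822 39.3220 19.3213 4.6373 0.0000 0.0000
74.9325 63.2012 48.2610 29.2342 9.0981 0.0000 0.0000 0.0000
79.8164 69.4210 56.1822 39.3220 17.8500 0.0000 0.0000 0.0000 0.0000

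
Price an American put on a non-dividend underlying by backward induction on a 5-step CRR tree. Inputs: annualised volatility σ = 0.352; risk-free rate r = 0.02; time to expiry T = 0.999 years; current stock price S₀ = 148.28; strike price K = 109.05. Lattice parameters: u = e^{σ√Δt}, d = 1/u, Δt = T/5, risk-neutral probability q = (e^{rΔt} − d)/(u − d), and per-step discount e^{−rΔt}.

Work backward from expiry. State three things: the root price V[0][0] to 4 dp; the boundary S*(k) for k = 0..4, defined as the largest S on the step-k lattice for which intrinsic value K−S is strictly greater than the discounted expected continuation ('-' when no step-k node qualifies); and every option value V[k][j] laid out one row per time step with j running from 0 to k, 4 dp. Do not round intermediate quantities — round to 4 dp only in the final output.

Δt=0.19980, u=1.17039, d=0.85441, q=0.47342, disc=e^(-rΔt)=0.99601
k=5 terminal: V=max(K-S,0) → 41.5316 16.5618 0.0000 0.0000 0.0000 0.0000
k=4: j=0 S=79.0231 intr=30.0269 cont=29.5920 V=30.0269[EX]; j=1 S=108.2476 intr=0.8024 cont=8.6864 V=8.6864[hold]; j=2 S=148.2800 intr=0.0000 cont=0.0000 V=0.0000[hold]; j=3 S=203.1172 intr=0.0000 cont=0.0000 V=0.0000[hold]; j=4 S=278.2345 intr=0.0000 cont=0.0000 V=0.0000[hold]  S*(4)=79.0231
k=3: j=0 S=92.4882 intr=16.5618 cont=19.8445 V=19.8445[hold]; j=1 S=126.6924 intr=0.0000 cont=4.5559 V=4.5559[hold]; j=2 S=173.5460 intr=0.0000 cont=0.0000 V=0.0000[hold]; j=3 S=237.7272 intr=0.0000 cont=0.0000 V=0.0000[hold]  S*(3)=-
k=2: j=0 S=108.2476 intr=0.8024 cont=12.5563 V=12.5563[hold]; j=1 S=148.2800 intr=0.0000 cont=2.3895 V=2.3895[hold]; j=2 S=203.1172 intr=0.0000 cont=0.0000 V=0.0000[hold]  S*(2)=-
k=1: j=0 S=126.6924 intr=0.0000 cont=7.7123 V=7.7123[hold]; j=1 S=173.5460 intr=0.0000 cont=1.2532 V=1.2532[hold]  S*(1)=-
k=0: j=0 S=148.2800 intr=0.0000 cont=4.6359 V=4.6359[hold]  S*(0)=-

price = 4.6359
boundary = - - - - 79.0231
tree:
4.6359
7.7123 1.2532
12.5563 2.3895 0.0000
19.8445 4.5559 0.0000 0.0000
30.0269 8.6864 0.0000 0.0000 0.0000
41.5316 16.5618 0.0000 0.0000 0.0000 0.0000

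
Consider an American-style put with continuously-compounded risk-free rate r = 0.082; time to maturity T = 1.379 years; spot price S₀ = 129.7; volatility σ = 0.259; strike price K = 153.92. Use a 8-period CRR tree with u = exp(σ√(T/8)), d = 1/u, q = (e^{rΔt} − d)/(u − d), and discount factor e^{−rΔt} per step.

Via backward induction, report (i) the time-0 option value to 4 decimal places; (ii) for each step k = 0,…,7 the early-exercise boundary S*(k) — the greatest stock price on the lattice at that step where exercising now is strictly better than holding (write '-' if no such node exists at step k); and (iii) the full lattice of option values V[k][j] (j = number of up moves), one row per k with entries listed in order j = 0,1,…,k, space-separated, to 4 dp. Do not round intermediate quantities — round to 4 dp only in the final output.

price = 25.5536
boundary = - 116.4768 104.6018 116.4768 104.6018 116.4768 129.7000 116.4768
tree:
25.5536
37.4432 16.0677
49.3182 24.9702 8.8839
59.9826 37.4432 14.9703 3.9172
69.5597 49.3182 24.2745 7.4144 1.0319
78.1604 59.9826 37.4432 13.6616 2.2713 0.0000
85.8842 69.5597 49.3182 24.2200 4.9993 0.0000 0.0000
92.8206 78.1604 59.9826 37.4432 11.0038 0.0000 0.0000 0.0000
99.0498 85.8842 69.5597 49.3182 24.2200 0.0000 0.0000 0.0000 0.0000

Δt=0.17238  u=1.11353  d=0.89805  q=0.53921  discount=0.98596
step 8 (expiry): payoffs max(K−S,0) = 99.0498 85.8842 69.5597 49.3182 24.2200 0.0000 0.0000 0.0000 0.0000
step 7: (k=7,j=0): S=61.0994, (K−S)⁺=92.8206, hold=90.6603 ⇒ V=92.8206 exercise | (k=7,j=1): S=75.7596, (K−S)⁺=78.1604, hold=76.0001 ⇒ V=78.1604 exercise | (k=7,j=2): S=93.9374, (K−S)⁺=59.9826, hold=57.8223 ⇒ V=59.9826 exercise | (k=7,j=3): S=116.4768, (K−S)⁺=37.4432, hold=35.2829 ⇒ V=37.4432 exercise | (k=7,j=4): S=144.4244, (K−S)⁺=9.4956, hold=11.0038 ⇒ V=11.0038 continue | (k=7,j=5): S=179.0776, (K−S)⁺=0.0000, hold=0.0000 ⇒ V=0.0000 continue | (k=7,j=6): S=222.0457, (K−S)⁺=0.0000, hold=0.0000 ⇒ V=0.0000 continue | (k=7,j=7): S=275.3235, (K−S)⁺=0.0000, hold=0.0000 ⇒ V=0.0000 continue  boundary S*=116.4768
step 6: (k=6,j=0): S=68.0358, (K−S)⁺=85.8842, hold=83.7239 ⇒ V=85.8842 exercise | (k=6,j=1): S=84.3603, (K−S)⁺=69.5597, hold=67.3994 ⇒ V=69.5597 exercise | (k=6,j=2): S=104.6018, (K−S)⁺=49.3182, hold=47.1579 ⇒ V=49.3182 exercise | (k=6,j=3): S=129.7000, (K−S)⁺=24.2200, hold=22.8615 ⇒ V=24.2200 exercise | (k=6,j=4): S=160.8203, (K−S)⁺=0.0000, hold=4.9993 ⇒ V=4.9993 continue | (k=6,j=5): S=199.4077, (K−S)⁺=0.0000, hold=0.0000 ⇒ V=0.0000 continue | (k=6,j=6): S=247.2537, (K−S)⁺=0.0000, hold=0.0000 ⇒ V=0.0000 continue  boundary S*=129.7000
step 5: (k=5,j=0): S=75.7596, (K−S)⁺=78.1604, hold=76.0001 ⇒ V=78.1604 exercise | (k=5,j=1): S=93.9374, (K−S)⁺=59.9826, hold=57.8223 ⇒ V=59.9826 exercise | (k=5,j=2): S=116.4768, (K−S)⁺=37.4432, hold=35.2829 ⇒ V=37.4432 exercise | (k=5,j=3): S=144.4244, (K−S)⁺=9.4956, hold=13.6616 ⇒ V=13.6616 continue | (k=5,j=4): S=179.0776, (K−S)⁺=0.0000, hold=2.2713 ⇒ V=2.2713 continue | (k=5,j=5): S=222.0457, (K−S)⁺=0.0000, hold=0.0000 ⇒ V=0.0000 continue  boundary S*=116.4768
step 4: (k=4,j=0): S=84.3603, (K−S)⁺=69.5597, hold=67.3994 ⇒ V=69.5597 exercise | (k=4,j=1): S=104.6018, (K−S)⁺=49.3182, hold=47.1579 ⇒ V=49.3182 exercise | (k=4,j=2): S=129.7000, (K−S)⁺=24.2200, hold=24.2745 ⇒ V=24.2745 continue | (k=4,j=3): S=160.8203, (K−S)⁺=0.0000, hold=7.4144 ⇒ V=7.4144 continue | (k=4,j=4): S=199.4077, (K−S)⁺=0.0000, hold=1.0319 ⇒ V=1.0319 continue  boundary S*=104.6018
step 3: (k=3,j=0): S=93.9374, (K−S)⁺=59.9826, hold=57.8223 ⇒ V=59.9826 exercise | (k=3,j=1): S=116.4768, (K−S)⁺=37.4432, hold=35.3118 ⇒ V=37.4432 exercise | (k=3,j=2): S=144.4244, (K−S)⁺=9.4956, hold=14.9703 ⇒ V=14.9703 continue | (k=3,j=3): S=179.0776, (K−S)⁺=0.0000, hold=3.9172 ⇒ V=3.9172 continue  boundary S*=116.4768
step 2: (k=2,j=0): S=104.6018, (K−S)⁺=49.3182, hold=47.1579 ⇒ V=49.3182 exercise | (k=2,j=1): S=129.7000, (K−S)⁺=24.2200, hold=24.9702 ⇒ V=24.9702 continue | (k=2,j=2): S=160.8203, (K−S)⁺=0.0000, hold=8.8839 ⇒ V=8.8839 continue  boundary S*=104.6018
step 1: (k=1,j=0): S=116.4768, (K−S)⁺=37.4432, hold=35.6817 ⇒ V=37.4432 exercise | (k=1,j=1): S=144.4244, (K−S)⁺=9.4956, hold=16.0677 ⇒ V=16.0677 continue  boundary S*=116.4768
step 0: (k=0,j=0): S=129.7000, (K−S)⁺=24.2200, hold=25.5536 ⇒ V=25.5536 continue  boundary S*=-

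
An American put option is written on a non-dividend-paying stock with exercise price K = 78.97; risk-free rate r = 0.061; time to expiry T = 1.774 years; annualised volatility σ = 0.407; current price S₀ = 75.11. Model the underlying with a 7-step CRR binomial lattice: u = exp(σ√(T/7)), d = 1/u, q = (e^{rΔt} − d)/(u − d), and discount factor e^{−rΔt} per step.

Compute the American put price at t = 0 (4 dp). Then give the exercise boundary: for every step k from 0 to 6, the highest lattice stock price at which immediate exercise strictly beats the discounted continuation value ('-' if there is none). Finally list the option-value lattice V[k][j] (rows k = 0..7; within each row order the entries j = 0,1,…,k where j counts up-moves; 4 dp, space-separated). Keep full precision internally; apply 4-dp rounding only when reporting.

Δt=0.25343  u=1.22739  d=0.81474  q=0.48671  discount=0.98466
step 7 (expiry): payoffs max(K−S,0) = 61.0715 52.0061 38.3491 17.7752 0.0000 0.0000 0.0000 0.0000
step 6: (k=6,j=0): S=21.9685, (K−S)⁺=57.0015, hold=55.7901 ⇒ V=57.0015 exercise | (k=6,j=1): S=33.0953, (K−S)⁺=45.8747, hold=44.6633 ⇒ V=45.8747 exercise | (k=6,j=2): S=49.8577, (K−S)⁺=29.1123, hold=27.9009 ⇒ V=29.1123 exercise | (k=6,j=3): S=75.1100, (K−S)⁺=3.8600, hold=8.9839 ⇒ V=8.9839 continue | (k=6,j=4): S=113.1523, (K−S)⁺=0.0000, hold=0.0000 ⇒ V=0.0000 continue | (k=6,j=5): S=170.4627, (K−S)⁺=0.0000, hold=0.0000 ⇒ V=0.0000 continue | (k=6,j=6): S=256.8000, (K−S)⁺=0.0000, hold=0.0000 ⇒ V=0.0000 continue  boundary S*=49.8577
step 5: (k=5,j=0): S=26.9639, (K−S)⁺=52.0061, hold=50.7946 ⇒ V=52.0061 exercise | (k=5,j=1): S=40.6209, (K−S)⁺=38.3491, hold=37.1377 ⇒ V=38.3491 exercise | (k=5,j=2): S=61.1948, (K−S)⁺=17.7752, hold=19.0193 ⇒ V=19.0193 continue | (k=5,j=3): S=92.1893, (K−S)⁺=0.0000, hold=4.5406 ⇒ V=4.5406 continue | (k=5,j=4): S=138.8822, (K−S)⁺=0.0000, hold=0.0000 ⇒ V=0.0000 continue | (k=5,j=5): S=209.2243, (K−S)⁺=0.0000, hold=0.0000 ⇒ V=0.0000 continue  boundary S*=40.6209
step 4: (k=4,j=0): S=33.0953, (K−S)⁺=45.8747, hold=44.6633 ⇒ V=45.8747 exercise | (k=4,j=1): S=49.8577, (K−S)⁺=29.1123, hold=28.4972 ⇒ V=29.1123 exercise | (k=4,j=2): S=75.1100, (K−S)⁺=3.8600, hold=11.7887 ⇒ V=11.7887 continue | (k=4,j=3): S=113.1523, (K−S)⁺=0.0000, hold=2.2949 ⇒ V=2.2949 continue | (k=4,j=4): S=170.4627, (K−S)⁺=0.0000, hold=0.0000 ⇒ V=0.0000 continue  boundary S*=49.8577
step 3: (k=3,j=0): S=40.6209, (K−S)⁺=38.3491, hold=37.1377 ⇒ V=38.3491 exercise | (k=3,j=1): S=61.1948, (K−S)⁺=17.7752, hold=20.3635 ⇒ V=20.3635 continue | (k=3,j=2): S=92.1893, (K−S)⁺=0.0000, hold=7.0580 ⇒ V=7.0580 continue | (k=3,j=3): S=138.8822, (K−S)⁺=0.0000, hold=1.1599 ⇒ V=1.1599 continue  boundary S*=40.6209
step 2: (k=2,j=0): S=49.8577, (K−S)⁺=29.1123, hold=29.1414 ⇒ V=29.1414 continue | (k=2,j=1): S=75.1100, (K−S)⁺=3.8600, hold=13.6746 ⇒ V=13.6746 continue | (k=2,j=2): S=113.1523, (K−S)⁺=0.0000, hold=4.1231 ⇒ V=4.1231 continue  boundary S*=-
step 1: (k=1,j=0): S=61.1948, (K−S)⁺=17.7752, hold=21.2820 ⇒ V=21.2820 continue | (k=1,j=1): S=92.1893, (K−S)⁺=0.0000, hold=8.8873 ⇒ V=8.8873 continue  boundary S*=-
step 0: (k=0,j=0): S=75.1100, (K−S)⁺=3.8600, hold=15.0154 ⇒ V=15.0154 continue  boundary S*=-

price = 15.0154
boundary = - - - 40.6209 49.8577 40.6209 49.8577
tree:
15.0154
21.2820 8.8873
29.1414 13.6746 4.1231
38.3491 20.3635 7.0580 1.1599
45.8747 29.1123 11.7887 2.2949 0.0000
52.0061 38.3491 19.0193 4.5406 0.0000 0.0000
57.0015 45.8747 29.1123 8.9839 0.0000 0.0000 0.0000
61.0715 52.0061 38.3491 17.7752 0.0000 0.0000 0.0000 0.0000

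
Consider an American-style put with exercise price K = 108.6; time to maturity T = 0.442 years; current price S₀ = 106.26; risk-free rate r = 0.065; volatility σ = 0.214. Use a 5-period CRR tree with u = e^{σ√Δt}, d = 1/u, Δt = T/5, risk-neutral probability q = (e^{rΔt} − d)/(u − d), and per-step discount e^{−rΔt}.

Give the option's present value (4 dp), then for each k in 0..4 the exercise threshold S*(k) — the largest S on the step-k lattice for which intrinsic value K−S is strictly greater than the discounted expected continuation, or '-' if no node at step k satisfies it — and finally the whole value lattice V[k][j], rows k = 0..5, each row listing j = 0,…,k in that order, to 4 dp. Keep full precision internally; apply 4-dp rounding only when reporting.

params: Δt=0.08840 u=1.06569 d=0.93836 q=0.52935 e^(-rΔt)=0.99427
t_5 payoffs: 31.2953 20.8046 8.8904 0.0000 0.0000 0.0000
t_4: node(4,0) S=82.3832 payoff=26.2168 vs cont=25.5945 → 26.2168 [stop]  node(4,1) S=93.5630 payoff=15.0370 vs cont=14.4147 → 15.0370 [stop]  node(4,2) S=106.2600 payoff=2.3400 vs cont=4.1603 → 4.1603 [wait]  node(4,3) S=120.6800 payoff=0.0000 vs cont=0.0000 → 0.0000 [wait]  node(4,4) S=137.0569 payoff=0.0000 vs cont=0.0000 → 0.0000 [wait]  ⇒ S*(4)=93.5630
t_3: node(3,0) S=87.7954 payoff=20.8046 vs cont=20.1824 → 20.8046 [stop]  node(3,1) S=99.7096 payoff=8.8904 vs cont=9.2262 → 9.2262 [wait]  node(3,2) S=113.2407 payoff=0.0000 vs cont=1.9468 → 1.9468 [wait]  node(3,3) S=128.6080 payoff=0.0000 vs cont=0.0000 → 0.0000 [wait]  ⇒ S*(3)=87.7954
t_2: node(2,0) S=93.5630 payoff=15.0370 vs cont=14.5915 → 15.0370 [stop]  node(2,1) S=106.2600 payoff=2.3400 vs cont=5.3421 → 5.3421 [wait]  node(2,2) S=120.6800 payoff=0.0000 vs cont=0.9110 → 0.9110 [wait]  ⇒ S*(2)=93.5630
t_1: node(1,0) S=99.7096 payoff=8.8904 vs cont=9.8482 → 9.8482 [wait]  node(1,1) S=113.2407 payoff=0.0000 vs cont=2.9793 → 2.9793 [wait]  ⇒ S*(1)=-
t_0: node(0,0) S=106.2600 payoff=2.3400 vs cont=6.1765 → 6.1765 [wait]  ⇒ S*(0)=-

price = 6.1765
boundary = - - 93.5630 87.7954 93.5630
tree:
6.1765
9.8482 2.9793
15.0370 5.3421 0.9110
20.8046 9.2262 1.9468 0.0000
26.2168 15.0370 4.1603 0.0000 0.0000
31.2953 20.8046 8.8904 0.0000 0.0000 0.0000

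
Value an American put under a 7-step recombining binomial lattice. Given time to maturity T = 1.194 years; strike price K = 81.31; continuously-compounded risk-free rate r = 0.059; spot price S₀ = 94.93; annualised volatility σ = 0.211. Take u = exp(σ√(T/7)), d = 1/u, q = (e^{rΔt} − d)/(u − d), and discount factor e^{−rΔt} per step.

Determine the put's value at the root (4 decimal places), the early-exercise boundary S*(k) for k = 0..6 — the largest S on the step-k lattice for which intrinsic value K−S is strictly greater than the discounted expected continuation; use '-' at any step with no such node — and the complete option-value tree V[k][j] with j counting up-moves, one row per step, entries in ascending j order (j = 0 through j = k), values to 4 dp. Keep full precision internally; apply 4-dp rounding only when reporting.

params: Δt=0.17057 u=1.09105 d=0.91655 q=0.53619 e^(-rΔt)=0.98999
t_7 payoffs: 29.7300 19.9093 8.2187 0.0000 0.0000 0.0000 0.0000 0.0000
t_6: node(6,0) S=56.2766 payoff=25.0334 vs cont=24.2193 → 25.0334 [stop]  node(6,1) S=66.9915 payoff=14.3185 vs cont=13.5044 → 14.3185 [stop]  node(6,2) S=79.7465 payoff=1.5635 vs cont=3.7738 → 3.7738 [wait]  node(6,3) S=94.9300 payoff=0.0000 vs cont=0.0000 → 0.0000 [wait]  node(6,4) S=113.0044 payoff=0.0000 vs cont=0.0000 → 0.0000 [wait]  node(6,5) S=134.5202 payoff=0.0000 vs cont=0.0000 → 0.0000 [wait]  node(6,6) S=160.1325 payoff=0.0000 vs cont=0.0000 → 0.0000 [wait]  ⇒ S*(6)=66.9915
t_5: node(5,0) S=61.4007 payoff=19.9093 vs cont=19.0951 → 19.9093 [stop]  node(5,1) S=73.0913 payoff=8.2187 vs cont=8.5778 → 8.5778 [wait]  node(5,2) S=87.0077 payoff=0.0000 vs cont=1.7328 → 1.7328 [wait]  node(5,3) S=103.5737 payoff=0.0000 vs cont=0.0000 → 0.0000 [wait]  node(5,4) S=123.2939 payoff=0.0000 vs cont=0.0000 → 0.0000 [wait]  node(5,5) S=146.7687 payoff=0.0000 vs cont=0.0000 → 0.0000 [wait]  ⇒ S*(5)=61.4007
t_4: node(4,0) S=66.9915 payoff=14.3185 vs cont=13.6950 → 14.3185 [stop]  node(4,1) S=79.7465 payoff=1.5635 vs cont=4.8584 → 4.8584 [wait]  node(4,2) S=94.9300 payoff=0.0000 vs cont=0.7956 → 0.7956 [wait]  node(4,3) S=113.0044 payoff=0.0000 vs cont=0.0000 → 0.0000 [wait]  node(4,4) S=134.5202 payoff=0.0000 vs cont=0.0000 → 0.0000 [wait]  ⇒ S*(4)=66.9915
t_3: node(3,0) S=73.0913 payoff=8.2187 vs cont=9.1536 → 9.1536 [wait]  node(3,1) S=87.0077 payoff=0.0000 vs cont=2.6532 → 2.6532 [wait]  node(3,2) S=103.5737 payoff=0.0000 vs cont=0.3653 → 0.3653 [wait]  node(3,3) S=123.2939 payoff=0.0000 vs cont=0.0000 → 0.0000 [wait]  ⇒ S*(3)=-
t_2: node(2,0) S=79.7465 payoff=1.5635 vs cont=5.6114 → 5.6114 [wait]  node(2,1) S=94.9300 payoff=0.0000 vs cont=1.4122 → 1.4122 [wait]  node(2,2) S=113.0044 payoff=0.0000 vs cont=0.1677 → 0.1677 [wait]  ⇒ S*(2)=-
t_1: node(1,0) S=87.0077 payoff=0.0000 vs cont=3.3262 → 3.3262 [wait]  node(1,1) S=103.5737 payoff=0.0000 vs cont=0.7375 → 0.7375 [wait]  ⇒ S*(1)=-
t_0: node(0,0) S=94.9300 payoff=0.0000 vs cont=1.9187 → 1.9187 [wait]  ⇒ S*(0)=-

price = 1.9187
boundary = - - - - 66.9915 61.4007 66.9915
tree:
1.9187
3.3262 0.7375
5.6114 1.4122 0.1677
9.1536 2.6532 0.3653 0.0000
14.3185 4.8584 0.7956 0.0000 0.0000
19.9093 8.5778 1.7328 0.0000 0.0000 0.0000
25.0334 14.3185 3.7738 0.0000 0.0000 0.0000 0.0000
29.7300 19.9093 8.2187 0.0000 0.0000 0.0000 0.0000 0.0000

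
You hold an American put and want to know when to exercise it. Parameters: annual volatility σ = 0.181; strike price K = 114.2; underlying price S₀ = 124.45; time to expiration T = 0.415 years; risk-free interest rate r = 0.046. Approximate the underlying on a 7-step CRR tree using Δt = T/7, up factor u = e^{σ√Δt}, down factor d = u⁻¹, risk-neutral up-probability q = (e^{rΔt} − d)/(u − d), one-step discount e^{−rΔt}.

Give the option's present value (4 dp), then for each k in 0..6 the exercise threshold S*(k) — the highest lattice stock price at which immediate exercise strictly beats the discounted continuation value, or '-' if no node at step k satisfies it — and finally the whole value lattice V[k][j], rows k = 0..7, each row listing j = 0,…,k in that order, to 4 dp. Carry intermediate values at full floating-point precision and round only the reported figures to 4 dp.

price = 1.5279
boundary = - - - - - 99.8380 104.3363
tree:
1.5279
2.5582 0.5846
4.1732 1.0806 0.1298
6.5905 1.9634 0.2712 0.0000
9.9888 3.4877 0.5664 0.0000 0.0000
14.3620 6.0037 1.1832 0.0000 0.0000 0.0000
18.6664 9.8637 2.4715 0.0000 0.0000 0.0000 0.0000
22.7853 14.3620 5.1626 0.0000 0.0000 0.0000 0.0000 0.0000

Δt=0.05929  u=1.04506  d=0.95689  q=0.51996  discount=0.99728
step 7 (expiry): payoffs max(K−S,0) = 22.7853 14.3620 5.1626 0.0000 0.0000 0.0000 0.0000 0.0000
step 6: (k=6,j=0): S=95.5336, (K−S)⁺=18.6664, hold=18.3554 ⇒ V=18.6664 exercise | (k=6,j=1): S=104.3363, (K−S)⁺=9.8637, hold=9.5526 ⇒ V=9.8637 exercise | (k=6,j=2): S=113.9502, (K−S)⁺=0.2498, hold=2.4715 ⇒ V=2.4715 continue | (k=6,j=3): S=124.4500, (K−S)⁺=0.0000, hold=0.0000 ⇒ V=0.0000 continue | (k=6,j=4): S=135.9172, (K−S)⁺=0.0000, hold=0.0000 ⇒ V=0.0000 continue | (k=6,j=5): S=148.4411, (K−S)⁺=0.0000, hold=0.0000 ⇒ V=0.0000 continue | (k=6,j=6): S=162.1190, (K−S)⁺=0.0000, hold=0.0000 ⇒ V=0.0000 continue  boundary S*=104.3363
step 5: (k=5,j=0): S=99.8380, (K−S)⁺=14.3620, hold=14.0510 ⇒ V=14.3620 exercise | (k=5,j=1): S=109.0374, (K−S)⁺=5.1626, hold=6.0037 ⇒ V=6.0037 continue | (k=5,j=2): S=119.0845, (K−S)⁺=0.0000, hold=1.1832 ⇒ V=1.1832 continue | (k=5,j=3): S=130.0573, (K−S)⁺=0.0000, hold=0.0000 ⇒ V=0.0000 continue | (k=5,j=4): S=142.0412, (K−S)⁺=0.0000, hold=0.0000 ⇒ V=0.0000 continue | (k=5,j=5): S=155.1294, (K−S)⁺=0.0000, hold=0.0000 ⇒ V=0.0000 continue  boundary S*=99.8380
step 4: (k=4,j=0): S=104.3363, (K−S)⁺=9.8637, hold=9.9888 ⇒ V=9.9888 continue | (k=4,j=1): S=113.9502, (K−S)⁺=0.2498, hold=3.4877 ⇒ V=3.4877 continue | (k=4,j=2): S=124.4500, (K−S)⁺=0.0000, hold=0.5664 ⇒ V=0.5664 continue | (k=4,j=3): S=135.9172, (K−S)⁺=0.0000, hold=0.0000 ⇒ V=0.0000 continue | (k=4,j=4): S=148.4411, (K−S)⁺=0.0000, hold=0.0000 ⇒ V=0.0000 continue  boundary S*=-
step 3: (k=3,j=0): S=109.0374, (K−S)⁺=5.1626, hold=6.5905 ⇒ V=6.5905 continue | (k=3,j=1): S=119.0845, (K−S)⁺=0.0000, hold=1.9634 ⇒ V=1.9634 continue | (k=3,j=2): S=130.0573, (K−S)⁺=0.0000, hold=0.2712 ⇒ V=0.2712 continue | (k=3,j=3): S=142.0412, (K−S)⁺=0.0000, hold=0.0000 ⇒ V=0.0000 continue  boundary S*=-
step 2: (k=2,j=0): S=113.9502, (K−S)⁺=0.2498, hold=4.1732 ⇒ V=4.1732 continue | (k=2,j=1): S=124.4500, (K−S)⁺=0.0000, hold=1.0806 ⇒ V=1.0806 continue | (k=2,j=2): S=135.9172, (K−S)⁺=0.0000, hold=0.1298 ⇒ V=0.1298 continue  boundary S*=-
step 1: (k=1,j=0): S=119.0845, (K−S)⁺=0.0000, hold=2.5582 ⇒ V=2.5582 continue | (k=1,j=1): S=130.0573, (K−S)⁺=0.0000, hold=0.5846 ⇒ V=0.5846 continue  boundary S*=-
step 0: (k=0,j=0): S=124.4500, (K−S)⁺=0.0000, hold=1.5279 ⇒ V=1.5279 continue  boundary S*=-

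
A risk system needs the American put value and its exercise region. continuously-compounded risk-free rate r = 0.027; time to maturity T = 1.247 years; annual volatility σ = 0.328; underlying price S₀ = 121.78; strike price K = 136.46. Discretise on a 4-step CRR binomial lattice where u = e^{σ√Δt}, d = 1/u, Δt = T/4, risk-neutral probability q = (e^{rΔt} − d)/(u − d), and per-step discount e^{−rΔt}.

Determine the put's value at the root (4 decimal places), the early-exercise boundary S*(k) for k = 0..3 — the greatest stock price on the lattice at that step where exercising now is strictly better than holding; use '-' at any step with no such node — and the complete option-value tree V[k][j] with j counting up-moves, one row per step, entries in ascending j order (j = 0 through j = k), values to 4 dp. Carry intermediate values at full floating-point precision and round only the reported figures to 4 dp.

params: Δt=0.31175 u=1.20098 d=0.83265 q=0.47729 e^(-rΔt)=0.99162
t_4 payoffs: 77.9226 52.0284 14.6800 0.0000 0.0000
t_3: node(3,0) S=70.3023 payoff=66.1577 vs cont=65.0139 → 66.1577 [stop]  node(3,1) S=101.4006 payoff=35.0594 vs cont=33.9156 → 35.0594 [stop]  node(3,2) S=146.2553 payoff=0.0000 vs cont=7.6090 → 7.6090 [wait]  node(3,3) S=210.9515 payoff=0.0000 vs cont=0.0000 → 0.0000 [wait]  ⇒ S*(3)=101.4006
t_2: node(2,0) S=84.4316 payoff=52.0284 vs cont=50.8846 → 52.0284 [stop]  node(2,1) S=121.7800 payoff=14.6800 vs cont=21.7735 → 21.7735 [wait]  node(2,2) S=175.6496 payoff=0.0000 vs cont=3.9440 → 3.9440 [wait]  ⇒ S*(2)=84.4316
t_1: node(1,0) S=101.4006 payoff=35.0594 vs cont=37.2729 → 37.2729 [wait]  node(1,1) S=146.2553 payoff=0.0000 vs cont=13.1524 → 13.1524 [wait]  ⇒ S*(1)=-
t_0: node(0,0) S=121.7800 payoff=14.6800 vs cont=25.5445 → 25.5445 [wait]  ⇒ S*(0)=-

price = 25.5445
boundary = - - 84.4316 101.4006
tree:
25.5445
37.2729 13.1524
52.0284 21.7735 3.9440
66.1577 35.0594 7.6090 0.0000
77.9226 52.0284 14.6800 0.0000 0.0000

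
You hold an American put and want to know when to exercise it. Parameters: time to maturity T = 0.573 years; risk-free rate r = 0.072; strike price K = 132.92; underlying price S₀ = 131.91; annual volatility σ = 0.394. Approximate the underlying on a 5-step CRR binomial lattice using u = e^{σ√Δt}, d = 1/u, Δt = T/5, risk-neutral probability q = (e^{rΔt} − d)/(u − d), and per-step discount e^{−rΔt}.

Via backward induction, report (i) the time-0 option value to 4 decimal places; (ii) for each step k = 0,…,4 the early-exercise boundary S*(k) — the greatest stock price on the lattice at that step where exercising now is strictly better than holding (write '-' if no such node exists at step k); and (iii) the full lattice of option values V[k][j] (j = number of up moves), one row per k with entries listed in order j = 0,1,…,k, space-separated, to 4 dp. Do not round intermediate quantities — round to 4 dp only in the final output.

Δt=0.11460, u=1.14268, d=0.87513, q=0.49767, disc=e^(-rΔt)=0.99178
k=5 terminal: V=max(K-S,0) → 65.2107 44.5103 17.4812 0.0000 0.0000 0.0000
k=4: j=0 S=77.3703 intr=55.5497 cont=54.4575 V=55.5497[EX]; j=1 S=101.0243 intr=31.8957 cont=30.8034 V=31.8957[EX]; j=2 S=131.9100 intr=1.0100 cont=8.7091 V=8.7091[hold]; j=3 S=172.2382 intr=0.0000 cont=0.0000 V=0.0000[hold]; j=4 S=224.8958 intr=0.0000 cont=0.0000 V=0.0000[hold]  S*(4)=101.0243
k=3: j=0 S=88.4097 intr=44.5103 cont=43.4180 V=44.5103[EX]; j=1 S=115.4388 intr=17.4812 cont=20.1891 V=20.1891[hold]; j=2 S=150.7314 intr=0.0000 cont=4.3389 V=4.3389[hold]; j=3 S=196.8138 intr=0.0000 cont=0.0000 V=0.0000[hold]  S*(3)=88.4097
k=2: j=0 S=101.0243 intr=31.8957 cont=32.1400 V=32.1400[hold]; j=1 S=131.9100 intr=1.0100 cont=12.1998 V=12.1998[hold]; j=2 S=172.2382 intr=0.0000 cont=2.1616 V=2.1616[hold]  S*(2)=-
k=1: j=0 S=115.4388 intr=17.4812 cont=22.0338 V=22.0338[hold]; j=1 S=150.7314 intr=0.0000 cont=7.1449 V=7.1449[hold]  S*(1)=-
k=0: j=0 S=131.9100 intr=1.0100 cont=14.5038 V=14.5038[hold]  S*(0)=-

price = 14.5038
boundary = - - - 88.4097 101.0243
tree:
14.5038
22.0338 7.1449
32.1400 12.1998 2.1616
44.5103 20.1891 4.3389 0.0000
55.5497 31.8957 8.7091 0.0000 0.0000
65.2107 44.5103 17.4812 0.0000 0.0000 0.0000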